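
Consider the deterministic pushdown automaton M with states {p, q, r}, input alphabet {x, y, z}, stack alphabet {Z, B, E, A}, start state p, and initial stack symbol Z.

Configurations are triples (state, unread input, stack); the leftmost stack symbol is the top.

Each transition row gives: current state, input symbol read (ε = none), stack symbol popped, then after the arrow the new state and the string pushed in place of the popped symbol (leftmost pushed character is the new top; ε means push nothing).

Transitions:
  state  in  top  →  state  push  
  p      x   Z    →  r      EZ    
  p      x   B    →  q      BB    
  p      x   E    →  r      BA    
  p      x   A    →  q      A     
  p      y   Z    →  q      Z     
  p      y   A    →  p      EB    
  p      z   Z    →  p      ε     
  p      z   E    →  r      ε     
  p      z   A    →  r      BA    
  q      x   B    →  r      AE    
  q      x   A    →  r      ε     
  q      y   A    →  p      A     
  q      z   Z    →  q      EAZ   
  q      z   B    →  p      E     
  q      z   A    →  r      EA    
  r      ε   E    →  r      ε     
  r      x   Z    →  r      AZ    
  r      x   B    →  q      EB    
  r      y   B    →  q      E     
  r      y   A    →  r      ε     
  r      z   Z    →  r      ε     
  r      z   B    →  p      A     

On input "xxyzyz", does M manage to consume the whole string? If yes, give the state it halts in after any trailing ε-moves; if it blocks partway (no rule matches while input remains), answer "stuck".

stuck

(p, xxyzyz, Z) ⊢ (r, xyzyz, EZ) ⊢ (r, xyzyz, Z) ⊢ (r, yzyz, AZ) ⊢ (r, zyz, Z) ⊢ (r, yz, ε)
No transition for (r, y, top ε); M blocks with input yz remaining.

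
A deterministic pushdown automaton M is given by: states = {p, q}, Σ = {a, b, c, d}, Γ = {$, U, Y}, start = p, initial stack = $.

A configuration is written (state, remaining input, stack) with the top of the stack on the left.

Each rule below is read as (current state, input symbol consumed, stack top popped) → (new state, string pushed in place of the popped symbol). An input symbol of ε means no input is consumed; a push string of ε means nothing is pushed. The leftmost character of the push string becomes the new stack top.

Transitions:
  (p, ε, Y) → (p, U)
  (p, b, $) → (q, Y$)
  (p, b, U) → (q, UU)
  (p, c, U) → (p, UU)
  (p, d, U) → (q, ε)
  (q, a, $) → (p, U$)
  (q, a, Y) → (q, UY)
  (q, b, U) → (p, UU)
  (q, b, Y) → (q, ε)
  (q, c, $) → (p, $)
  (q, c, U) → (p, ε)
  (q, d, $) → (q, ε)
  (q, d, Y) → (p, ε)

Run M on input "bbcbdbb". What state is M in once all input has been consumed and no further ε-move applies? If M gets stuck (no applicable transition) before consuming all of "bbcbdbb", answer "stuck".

(p, bbcbdbb, $)
  read b, top $: go to q, push Y$ → (q, bcbdbb, Y$)
  read b, top Y: go to q, push ε → (q, cbdbb, $)
  read c, top $: go to p, push $ → (p, bdbb, $)
  read b, top $: go to q, push Y$ → (q, dbb, Y$)
  read d, top Y: go to p, push ε → (p, bb, $)
  read b, top $: go to q, push Y$ → (q, b, Y$)
  read b, top Y: go to q, push ε → (q, ε, $)
All input consumed; M is in state q.

q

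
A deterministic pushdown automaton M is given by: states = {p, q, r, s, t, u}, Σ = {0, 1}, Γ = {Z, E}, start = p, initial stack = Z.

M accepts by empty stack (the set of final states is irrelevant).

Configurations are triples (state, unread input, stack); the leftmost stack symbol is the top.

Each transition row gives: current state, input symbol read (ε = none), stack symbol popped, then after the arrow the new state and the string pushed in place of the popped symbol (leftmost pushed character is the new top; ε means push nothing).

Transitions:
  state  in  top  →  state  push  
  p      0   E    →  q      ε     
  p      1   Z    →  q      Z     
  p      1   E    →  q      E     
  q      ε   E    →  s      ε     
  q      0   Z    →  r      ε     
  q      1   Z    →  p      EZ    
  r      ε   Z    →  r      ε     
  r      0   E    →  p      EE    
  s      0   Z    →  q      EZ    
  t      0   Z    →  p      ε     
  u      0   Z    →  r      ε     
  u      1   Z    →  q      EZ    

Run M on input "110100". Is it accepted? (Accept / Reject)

Accept

(p, 110100, Z)
  read 1, top Z: go to q, push Z → (q, 10100, Z)
  read 1, top Z: go to p, push EZ → (p, 0100, EZ)
  read 0, top E: go to q, push ε → (q, 100, Z)
  read 1, top Z: go to p, push EZ → (p, 00, EZ)
  read 0, top E: go to q, push ε → (q, 0, Z)
  read 0, top Z: go to r, push ε → (r, ε, ε)
All input consumed and the stack is empty.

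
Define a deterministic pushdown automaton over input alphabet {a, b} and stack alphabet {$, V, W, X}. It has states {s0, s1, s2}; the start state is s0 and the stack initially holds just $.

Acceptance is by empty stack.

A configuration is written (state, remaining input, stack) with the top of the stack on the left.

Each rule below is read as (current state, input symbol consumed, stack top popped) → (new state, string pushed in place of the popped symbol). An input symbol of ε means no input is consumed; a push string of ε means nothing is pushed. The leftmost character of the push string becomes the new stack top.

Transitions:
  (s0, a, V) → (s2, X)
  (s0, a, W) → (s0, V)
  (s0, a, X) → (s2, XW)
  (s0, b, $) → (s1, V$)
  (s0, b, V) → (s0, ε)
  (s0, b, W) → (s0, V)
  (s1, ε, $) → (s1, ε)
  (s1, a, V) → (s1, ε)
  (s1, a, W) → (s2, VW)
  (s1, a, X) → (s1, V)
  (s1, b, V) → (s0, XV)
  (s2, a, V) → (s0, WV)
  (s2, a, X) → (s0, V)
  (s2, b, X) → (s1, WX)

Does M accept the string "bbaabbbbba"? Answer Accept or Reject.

Accept

(s0, bbaabbbbba, $)
  read b, top $: go to s1, push V$ → (s1, baabbbbba, V$)
  read b, top V: go to s0, push XV → (s0, aabbbbba, XV$)
  read a, top X: go to s2, push XW → (s2, abbbbba, XWV$)
  read a, top X: go to s0, push V → (s0, bbbbba, VWV$)
  read b, top V: go to s0, push ε → (s0, bbbba, WV$)
  read b, top W: go to s0, push V → (s0, bbba, VV$)
  read b, top V: go to s0, push ε → (s0, bba, V$)
  read b, top V: go to s0, push ε → (s0, ba, $)
  read b, top $: go to s1, push V$ → (s1, a, V$)
  read a, top V: go to s1, push ε → (s1, ε, $)
  ε-move, top $: go to s1, push ε → (s1, ε, ε)
All input consumed and the stack is empty.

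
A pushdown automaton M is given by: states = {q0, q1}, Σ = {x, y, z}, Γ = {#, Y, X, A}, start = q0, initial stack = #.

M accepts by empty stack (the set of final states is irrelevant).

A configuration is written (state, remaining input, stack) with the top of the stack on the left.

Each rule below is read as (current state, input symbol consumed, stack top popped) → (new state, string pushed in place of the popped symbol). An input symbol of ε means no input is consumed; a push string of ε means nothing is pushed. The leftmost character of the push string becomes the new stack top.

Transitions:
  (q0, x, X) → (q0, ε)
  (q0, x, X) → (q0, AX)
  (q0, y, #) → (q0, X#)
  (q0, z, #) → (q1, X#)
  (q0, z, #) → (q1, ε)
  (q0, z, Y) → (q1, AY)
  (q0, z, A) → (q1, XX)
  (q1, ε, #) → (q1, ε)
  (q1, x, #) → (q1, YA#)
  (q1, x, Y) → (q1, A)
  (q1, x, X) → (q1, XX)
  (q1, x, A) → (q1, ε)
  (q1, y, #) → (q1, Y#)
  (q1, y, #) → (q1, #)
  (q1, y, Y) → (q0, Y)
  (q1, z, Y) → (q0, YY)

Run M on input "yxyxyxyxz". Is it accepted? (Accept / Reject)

Accept

One accepting computation: (q0, yxyxyxyxz, #) ⊢ (q0, xyxyxyxz, X#) ⊢ (q0, yxyxyxz, #) ⊢ (q0, xyxyxz, X#) ⊢ (q0, yxyxz, #) ⊢ (q0, xyxz, X#) ⊢ (q0, yxz, #) ⊢ (q0, xz, X#) ⊢ (q0, z, #) ⊢ (q1, ε, ε)
All input consumed and the stack is empty.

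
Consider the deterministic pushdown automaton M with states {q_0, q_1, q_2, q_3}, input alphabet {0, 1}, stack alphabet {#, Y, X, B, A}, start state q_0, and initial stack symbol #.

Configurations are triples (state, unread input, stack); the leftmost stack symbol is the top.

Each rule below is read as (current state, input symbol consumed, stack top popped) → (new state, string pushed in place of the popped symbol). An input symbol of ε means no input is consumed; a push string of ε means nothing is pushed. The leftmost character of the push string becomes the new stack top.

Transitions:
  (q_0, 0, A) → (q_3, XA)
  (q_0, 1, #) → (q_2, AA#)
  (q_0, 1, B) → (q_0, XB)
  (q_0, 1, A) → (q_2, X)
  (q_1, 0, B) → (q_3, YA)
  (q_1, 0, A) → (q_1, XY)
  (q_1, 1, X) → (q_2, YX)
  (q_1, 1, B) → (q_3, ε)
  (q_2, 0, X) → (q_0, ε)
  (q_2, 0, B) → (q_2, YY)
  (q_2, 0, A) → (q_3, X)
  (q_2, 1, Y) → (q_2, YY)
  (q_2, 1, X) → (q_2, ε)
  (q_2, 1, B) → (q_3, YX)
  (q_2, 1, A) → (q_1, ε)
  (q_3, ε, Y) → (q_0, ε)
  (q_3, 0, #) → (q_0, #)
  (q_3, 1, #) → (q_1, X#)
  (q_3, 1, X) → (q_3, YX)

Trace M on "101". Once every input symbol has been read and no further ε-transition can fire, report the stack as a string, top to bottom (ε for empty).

(q_0, 101, #)
  read 1, top #: go to q_2, push AA# → (q_2, 01, AA#)
  read 0, top A: go to q_3, push X → (q_3, 1, XA#)
  read 1, top X: go to q_3, push YX → (q_3, ε, YXA#)
  ε-move, top Y: go to q_0, push ε → (q_0, ε, XA#)
All input consumed in state q_0 with stack XA#.

XA#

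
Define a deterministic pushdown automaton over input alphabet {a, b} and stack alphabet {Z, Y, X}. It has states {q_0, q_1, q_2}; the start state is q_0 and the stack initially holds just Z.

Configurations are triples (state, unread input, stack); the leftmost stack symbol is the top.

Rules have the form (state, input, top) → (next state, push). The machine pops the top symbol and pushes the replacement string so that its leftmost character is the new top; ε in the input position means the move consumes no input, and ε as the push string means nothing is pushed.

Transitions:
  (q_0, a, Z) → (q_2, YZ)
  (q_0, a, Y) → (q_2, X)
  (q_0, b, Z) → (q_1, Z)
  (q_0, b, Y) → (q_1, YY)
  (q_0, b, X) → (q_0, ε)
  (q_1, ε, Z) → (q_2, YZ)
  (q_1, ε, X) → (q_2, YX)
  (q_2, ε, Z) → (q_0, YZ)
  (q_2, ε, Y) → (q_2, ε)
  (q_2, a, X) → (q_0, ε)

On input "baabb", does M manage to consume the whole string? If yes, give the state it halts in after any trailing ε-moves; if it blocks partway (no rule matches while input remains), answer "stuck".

q_1

(q_0, baabb, Z) ⊢ (q_1, aabb, Z) ⊢ (q_2, aabb, YZ) ⊢ (q_2, aabb, Z) ⊢ (q_0, aabb, YZ) ⊢ (q_2, abb, XZ) ⊢ (q_0, bb, Z) ⊢ (q_1, b, Z) ⊢ (q_2, b, YZ) ⊢ (q_2, b, Z) ⊢ (q_0, b, YZ) ⊢ (q_1, ε, YYZ)
All input consumed; M is in state q_1.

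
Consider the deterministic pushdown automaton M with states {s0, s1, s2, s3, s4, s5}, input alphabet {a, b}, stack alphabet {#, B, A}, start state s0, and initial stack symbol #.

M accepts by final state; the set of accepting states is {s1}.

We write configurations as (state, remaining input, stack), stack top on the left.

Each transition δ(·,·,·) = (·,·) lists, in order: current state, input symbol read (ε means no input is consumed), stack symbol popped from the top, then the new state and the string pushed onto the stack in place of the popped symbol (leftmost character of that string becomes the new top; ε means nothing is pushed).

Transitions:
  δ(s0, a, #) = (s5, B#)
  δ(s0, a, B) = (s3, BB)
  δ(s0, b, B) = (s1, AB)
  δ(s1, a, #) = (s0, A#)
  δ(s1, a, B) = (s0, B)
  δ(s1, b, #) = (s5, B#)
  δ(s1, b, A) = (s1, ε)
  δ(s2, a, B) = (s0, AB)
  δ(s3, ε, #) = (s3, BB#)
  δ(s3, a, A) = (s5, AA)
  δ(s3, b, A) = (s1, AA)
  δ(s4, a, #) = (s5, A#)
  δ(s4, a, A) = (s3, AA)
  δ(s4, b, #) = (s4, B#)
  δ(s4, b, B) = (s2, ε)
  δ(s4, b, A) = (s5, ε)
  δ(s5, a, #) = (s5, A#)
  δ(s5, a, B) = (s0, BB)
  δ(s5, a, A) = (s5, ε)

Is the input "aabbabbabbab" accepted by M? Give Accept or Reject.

(s0, aabbabbabbab, #)
  read a, top #: go to s5, push B# → (s5, abbabbabbab, B#)
  read a, top B: go to s0, push BB → (s0, bbabbabbab, BB#)
  read b, top B: go to s1, push AB → (s1, babbabbab, ABB#)
  read b, top A: go to s1, push ε → (s1, abbabbab, BB#)
  read a, top B: go to s0, push B → (s0, bbabbab, BB#)
  read b, top B: go to s1, push AB → (s1, babbab, ABB#)
  read b, top A: go to s1, push ε → (s1, abbab, BB#)
  read a, top B: go to s0, push B → (s0, bbab, BB#)
  read b, top B: go to s1, push AB → (s1, bab, ABB#)
  read b, top A: go to s1, push ε → (s1, ab, BB#)
  read a, top B: go to s0, push B → (s0, b, BB#)
  read b, top B: go to s1, push AB → (s1, ε, ABB#)
All input consumed; state s1 ∈ F.

Accept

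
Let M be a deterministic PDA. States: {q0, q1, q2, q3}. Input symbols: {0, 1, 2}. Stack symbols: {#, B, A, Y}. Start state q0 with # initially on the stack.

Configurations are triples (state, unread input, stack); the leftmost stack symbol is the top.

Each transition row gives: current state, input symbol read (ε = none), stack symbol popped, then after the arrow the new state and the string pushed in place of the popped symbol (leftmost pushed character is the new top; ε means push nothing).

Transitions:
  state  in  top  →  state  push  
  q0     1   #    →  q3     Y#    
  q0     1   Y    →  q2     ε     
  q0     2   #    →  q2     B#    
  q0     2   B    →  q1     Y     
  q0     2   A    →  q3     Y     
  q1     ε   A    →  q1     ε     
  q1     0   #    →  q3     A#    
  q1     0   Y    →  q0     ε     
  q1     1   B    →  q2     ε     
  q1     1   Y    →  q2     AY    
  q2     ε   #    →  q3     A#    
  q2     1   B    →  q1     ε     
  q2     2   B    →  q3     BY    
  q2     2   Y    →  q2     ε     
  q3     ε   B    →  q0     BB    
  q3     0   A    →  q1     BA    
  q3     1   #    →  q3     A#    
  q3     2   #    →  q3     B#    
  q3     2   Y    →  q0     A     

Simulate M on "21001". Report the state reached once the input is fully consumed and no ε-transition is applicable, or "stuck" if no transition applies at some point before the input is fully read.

(q0, 21001, #)
  read 2, top #: go to q2, push B# → (q2, 1001, B#)
  read 1, top B: go to q1, push ε → (q1, 001, #)
  read 0, top #: go to q3, push A# → (q3, 01, A#)
  read 0, top A: go to q1, push BA → (q1, 1, BA#)
  read 1, top B: go to q2, push ε → (q2, ε, A#)
All input consumed; M is in state q2.

q2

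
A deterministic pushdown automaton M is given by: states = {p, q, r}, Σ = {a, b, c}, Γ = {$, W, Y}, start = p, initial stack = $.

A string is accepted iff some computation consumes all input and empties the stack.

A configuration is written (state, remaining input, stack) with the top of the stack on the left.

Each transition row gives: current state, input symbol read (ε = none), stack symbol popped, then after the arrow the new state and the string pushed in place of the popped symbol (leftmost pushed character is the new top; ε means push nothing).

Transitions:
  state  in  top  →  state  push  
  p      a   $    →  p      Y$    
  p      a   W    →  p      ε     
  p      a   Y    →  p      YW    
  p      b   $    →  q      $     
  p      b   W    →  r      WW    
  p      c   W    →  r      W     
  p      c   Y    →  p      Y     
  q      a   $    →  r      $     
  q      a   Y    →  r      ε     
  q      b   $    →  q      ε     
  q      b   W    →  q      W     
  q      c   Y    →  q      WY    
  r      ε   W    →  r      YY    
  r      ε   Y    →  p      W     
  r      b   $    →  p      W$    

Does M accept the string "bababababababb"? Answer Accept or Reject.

Accept

(p, bababababababb, $)
  read b, top $: go to q, push $ → (q, ababababababb, $)
  read a, top $: go to r, push $ → (r, babababababb, $)
  read b, top $: go to p, push W$ → (p, abababababb, W$)
  read a, top W: go to p, push ε → (p, bababababb, $)
  read b, top $: go to q, push $ → (q, ababababb, $)
  read a, top $: go to r, push $ → (r, babababb, $)
  read b, top $: go to p, push W$ → (p, abababb, W$)
  read a, top W: go to p, push ε → (p, bababb, $)
  read b, top $: go to q, push $ → (q, ababb, $)
  read a, top $: go to r, push $ → (r, babb, $)
  read b, top $: go to p, push W$ → (p, abb, W$)
  read a, top W: go to p, push ε → (p, bb, $)
  read b, top $: go to q, push $ → (q, b, $)
  read b, top $: go to q, push ε → (q, ε, ε)
All input consumed and the stack is empty.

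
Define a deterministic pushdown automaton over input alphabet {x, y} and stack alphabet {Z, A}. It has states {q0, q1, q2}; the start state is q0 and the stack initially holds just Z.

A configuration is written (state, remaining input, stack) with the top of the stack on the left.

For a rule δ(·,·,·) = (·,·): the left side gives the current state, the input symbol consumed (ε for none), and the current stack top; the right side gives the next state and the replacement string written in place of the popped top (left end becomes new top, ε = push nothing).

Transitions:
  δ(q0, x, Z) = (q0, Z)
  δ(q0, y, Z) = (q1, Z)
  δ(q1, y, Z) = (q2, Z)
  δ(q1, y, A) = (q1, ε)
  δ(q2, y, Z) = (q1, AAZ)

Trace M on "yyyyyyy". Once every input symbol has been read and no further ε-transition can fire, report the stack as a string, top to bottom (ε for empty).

(q0, yyyyyyy, Z)
  read y, top Z: go to q1, push Z → (q1, yyyyyy, Z)
  read y, top Z: go to q2, push Z → (q2, yyyyy, Z)
  read y, top Z: go to q1, push AAZ → (q1, yyyy, AAZ)
  read y, top A: go to q1, push ε → (q1, yyy, AZ)
  read y, top A: go to q1, push ε → (q1, yy, Z)
  read y, top Z: go to q2, push Z → (q2, y, Z)
  read y, top Z: go to q1, push AAZ → (q1, ε, AAZ)
All input consumed in state q1 with stack AAZ.

AAZ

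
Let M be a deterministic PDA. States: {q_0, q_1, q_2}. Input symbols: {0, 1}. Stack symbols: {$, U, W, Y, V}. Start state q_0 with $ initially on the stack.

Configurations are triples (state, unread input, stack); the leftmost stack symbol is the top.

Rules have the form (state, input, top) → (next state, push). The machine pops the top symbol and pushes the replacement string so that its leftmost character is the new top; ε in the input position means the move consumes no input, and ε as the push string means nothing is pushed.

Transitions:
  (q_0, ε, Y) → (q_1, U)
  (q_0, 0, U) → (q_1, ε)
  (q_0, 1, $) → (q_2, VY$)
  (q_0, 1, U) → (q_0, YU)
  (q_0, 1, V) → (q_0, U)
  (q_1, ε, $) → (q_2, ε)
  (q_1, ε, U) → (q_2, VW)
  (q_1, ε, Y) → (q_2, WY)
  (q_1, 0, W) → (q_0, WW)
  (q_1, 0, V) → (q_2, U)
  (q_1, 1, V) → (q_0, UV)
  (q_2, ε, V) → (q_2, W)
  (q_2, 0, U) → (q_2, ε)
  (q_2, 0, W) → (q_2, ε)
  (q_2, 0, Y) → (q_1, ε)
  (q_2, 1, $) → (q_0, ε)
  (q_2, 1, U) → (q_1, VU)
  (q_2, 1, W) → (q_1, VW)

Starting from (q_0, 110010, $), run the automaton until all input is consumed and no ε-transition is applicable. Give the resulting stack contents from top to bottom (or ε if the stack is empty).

UWY$

(q_0, 110010, $) ⊢ (q_2, 10010, VY$) ⊢ (q_2, 10010, WY$) ⊢ (q_1, 0010, VWY$) ⊢ (q_2, 010, UWY$) ⊢ (q_2, 10, WY$) ⊢ (q_1, 0, VWY$) ⊢ (q_2, ε, UWY$)
All input consumed in state q_2 with stack UWY$.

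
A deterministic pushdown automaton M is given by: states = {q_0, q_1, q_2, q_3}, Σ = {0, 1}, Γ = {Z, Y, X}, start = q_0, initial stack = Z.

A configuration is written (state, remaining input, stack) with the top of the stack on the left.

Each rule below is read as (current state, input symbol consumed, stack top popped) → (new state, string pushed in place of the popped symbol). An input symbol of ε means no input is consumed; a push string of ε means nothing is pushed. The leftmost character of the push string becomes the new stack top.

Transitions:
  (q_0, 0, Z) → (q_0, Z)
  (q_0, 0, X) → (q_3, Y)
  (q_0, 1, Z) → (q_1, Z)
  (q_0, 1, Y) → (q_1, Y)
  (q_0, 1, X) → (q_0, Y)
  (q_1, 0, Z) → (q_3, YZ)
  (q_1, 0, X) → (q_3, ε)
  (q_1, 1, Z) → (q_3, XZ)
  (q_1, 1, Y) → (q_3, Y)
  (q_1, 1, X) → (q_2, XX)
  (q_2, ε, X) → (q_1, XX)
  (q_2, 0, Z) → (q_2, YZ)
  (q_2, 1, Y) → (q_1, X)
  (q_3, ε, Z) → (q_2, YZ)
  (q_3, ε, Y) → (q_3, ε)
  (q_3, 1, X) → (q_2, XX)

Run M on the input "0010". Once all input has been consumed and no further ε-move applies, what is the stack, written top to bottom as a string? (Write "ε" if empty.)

(q_0, 0010, Z) ⊢ (q_0, 010, Z) ⊢ (q_0, 10, Z) ⊢ (q_1, 0, Z) ⊢ (q_3, ε, YZ) ⊢ (q_3, ε, Z) ⊢ (q_2, ε, YZ)
All input consumed in state q_2 with stack YZ.

YZ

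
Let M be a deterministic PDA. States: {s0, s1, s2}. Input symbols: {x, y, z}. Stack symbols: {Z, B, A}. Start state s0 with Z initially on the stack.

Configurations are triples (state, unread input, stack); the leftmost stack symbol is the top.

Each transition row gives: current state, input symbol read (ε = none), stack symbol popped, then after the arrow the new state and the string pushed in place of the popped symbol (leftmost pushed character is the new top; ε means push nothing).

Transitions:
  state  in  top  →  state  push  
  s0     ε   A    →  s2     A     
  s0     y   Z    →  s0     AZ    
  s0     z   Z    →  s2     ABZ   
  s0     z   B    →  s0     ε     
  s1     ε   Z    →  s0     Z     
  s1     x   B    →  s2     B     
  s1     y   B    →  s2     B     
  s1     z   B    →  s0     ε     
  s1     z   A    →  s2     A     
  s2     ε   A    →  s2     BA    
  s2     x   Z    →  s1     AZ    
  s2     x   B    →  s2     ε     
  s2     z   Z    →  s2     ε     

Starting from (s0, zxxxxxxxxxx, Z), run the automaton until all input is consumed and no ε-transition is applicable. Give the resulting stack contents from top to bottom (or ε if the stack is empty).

BABZ

(s0, zxxxxxxxxxx, Z)
  read z, top Z: go to s2, push ABZ → (s2, xxxxxxxxxx, ABZ)
  ε-move, top A: go to s2, push BA → (s2, xxxxxxxxxx, BABZ)
  read x, top B: go to s2, push ε → (s2, xxxxxxxxx, ABZ)
  ε-move, top A: go to s2, push BA → (s2, xxxxxxxxx, BABZ)
  read x, top B: go to s2, push ε → (s2, xxxxxxxx, ABZ)
  ε-move, top A: go to s2, push BA → (s2, xxxxxxxx, BABZ)
  read x, top B: go to s2, push ε → (s2, xxxxxxx, ABZ)
  ε-move, top A: go to s2, push BA → (s2, xxxxxxx, BABZ)
  read x, top B: go to s2, push ε → (s2, xxxxxx, ABZ)
  ε-move, top A: go to s2, push BA → (s2, xxxxxx, BABZ)
  read x, top B: go to s2, push ε → (s2, xxxxx, ABZ)
  ε-move, top A: go to s2, push BA → (s2, xxxxx, BABZ)
  read x, top B: go to s2, push ε → (s2, xxxx, ABZ)
  ε-move, top A: go to s2, push BA → (s2, xxxx, BABZ)
  read x, top B: go to s2, push ε → (s2, xxx, ABZ)
  ε-move, top A: go to s2, push BA → (s2, xxx, BABZ)
  read x, top B: go to s2, push ε → (s2, xx, ABZ)
  ε-move, top A: go to s2, push BA → (s2, xx, BABZ)
  read x, top B: go to s2, push ε → (s2, x, ABZ)
  ε-move, top A: go to s2, push BA → (s2, x, BABZ)
  read x, top B: go to s2, push ε → (s2, ε, ABZ)
  ε-move, top A: go to s2, push BA → (s2, ε, BABZ)
All input consumed in state s2 with stack BABZ.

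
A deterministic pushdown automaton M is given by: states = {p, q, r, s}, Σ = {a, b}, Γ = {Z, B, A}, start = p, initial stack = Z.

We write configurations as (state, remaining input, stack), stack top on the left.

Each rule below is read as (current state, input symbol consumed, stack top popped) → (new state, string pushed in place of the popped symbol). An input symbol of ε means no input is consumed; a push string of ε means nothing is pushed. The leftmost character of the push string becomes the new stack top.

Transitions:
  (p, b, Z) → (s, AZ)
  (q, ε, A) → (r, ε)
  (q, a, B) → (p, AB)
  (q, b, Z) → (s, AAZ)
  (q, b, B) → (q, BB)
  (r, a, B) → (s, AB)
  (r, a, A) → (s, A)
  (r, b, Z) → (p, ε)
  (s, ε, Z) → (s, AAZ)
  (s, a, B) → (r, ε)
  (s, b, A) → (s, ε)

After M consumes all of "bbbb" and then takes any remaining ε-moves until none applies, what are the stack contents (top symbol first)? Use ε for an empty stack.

(p, bbbb, Z)
  read b, top Z: go to s, push AZ → (s, bbb, AZ)
  read b, top A: go to s, push ε → (s, bb, Z)
  ε-move, top Z: go to s, push AAZ → (s, bb, AAZ)
  read b, top A: go to s, push ε → (s, b, AZ)
  read b, top A: go to s, push ε → (s, ε, Z)
  ε-move, top Z: go to s, push AAZ → (s, ε, AAZ)
All input consumed in state s with stack AAZ.

AAZ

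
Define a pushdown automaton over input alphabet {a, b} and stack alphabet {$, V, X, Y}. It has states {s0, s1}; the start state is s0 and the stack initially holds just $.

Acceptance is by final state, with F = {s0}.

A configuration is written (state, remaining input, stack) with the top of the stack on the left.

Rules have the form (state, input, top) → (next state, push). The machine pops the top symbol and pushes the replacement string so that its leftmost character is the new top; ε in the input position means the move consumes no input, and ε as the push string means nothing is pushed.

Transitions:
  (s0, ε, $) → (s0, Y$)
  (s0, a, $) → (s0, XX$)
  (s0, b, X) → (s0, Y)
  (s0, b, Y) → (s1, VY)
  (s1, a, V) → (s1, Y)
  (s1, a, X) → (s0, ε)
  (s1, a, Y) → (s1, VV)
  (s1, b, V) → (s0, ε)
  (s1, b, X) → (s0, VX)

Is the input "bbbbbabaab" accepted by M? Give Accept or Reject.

No computation consumes all input and reaches a final state.

Reject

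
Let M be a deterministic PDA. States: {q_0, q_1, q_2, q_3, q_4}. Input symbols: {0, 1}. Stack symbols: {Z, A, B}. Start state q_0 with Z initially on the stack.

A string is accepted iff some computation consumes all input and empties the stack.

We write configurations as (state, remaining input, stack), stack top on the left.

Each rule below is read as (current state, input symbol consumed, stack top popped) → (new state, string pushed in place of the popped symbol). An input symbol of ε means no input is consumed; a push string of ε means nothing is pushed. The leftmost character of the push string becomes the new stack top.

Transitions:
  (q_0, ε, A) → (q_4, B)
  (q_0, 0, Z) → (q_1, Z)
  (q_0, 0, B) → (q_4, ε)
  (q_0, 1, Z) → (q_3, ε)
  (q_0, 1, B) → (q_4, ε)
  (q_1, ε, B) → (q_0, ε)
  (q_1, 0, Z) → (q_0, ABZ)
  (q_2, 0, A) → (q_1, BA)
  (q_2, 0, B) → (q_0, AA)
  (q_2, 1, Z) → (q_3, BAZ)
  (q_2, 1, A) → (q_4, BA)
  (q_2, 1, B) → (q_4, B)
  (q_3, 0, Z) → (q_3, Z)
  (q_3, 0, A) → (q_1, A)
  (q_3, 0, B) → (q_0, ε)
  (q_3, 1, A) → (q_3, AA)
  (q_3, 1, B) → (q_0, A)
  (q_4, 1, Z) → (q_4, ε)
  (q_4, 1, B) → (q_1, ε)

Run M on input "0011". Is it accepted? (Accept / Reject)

(q_0, 0011, Z) ⊢ (q_1, 011, Z) ⊢ (q_0, 11, ABZ) ⊢ (q_4, 11, BBZ) ⊢ (q_1, 1, BZ) ⊢ (q_0, 1, Z) ⊢ (q_3, ε, ε)
All input consumed and the stack is empty.

Accept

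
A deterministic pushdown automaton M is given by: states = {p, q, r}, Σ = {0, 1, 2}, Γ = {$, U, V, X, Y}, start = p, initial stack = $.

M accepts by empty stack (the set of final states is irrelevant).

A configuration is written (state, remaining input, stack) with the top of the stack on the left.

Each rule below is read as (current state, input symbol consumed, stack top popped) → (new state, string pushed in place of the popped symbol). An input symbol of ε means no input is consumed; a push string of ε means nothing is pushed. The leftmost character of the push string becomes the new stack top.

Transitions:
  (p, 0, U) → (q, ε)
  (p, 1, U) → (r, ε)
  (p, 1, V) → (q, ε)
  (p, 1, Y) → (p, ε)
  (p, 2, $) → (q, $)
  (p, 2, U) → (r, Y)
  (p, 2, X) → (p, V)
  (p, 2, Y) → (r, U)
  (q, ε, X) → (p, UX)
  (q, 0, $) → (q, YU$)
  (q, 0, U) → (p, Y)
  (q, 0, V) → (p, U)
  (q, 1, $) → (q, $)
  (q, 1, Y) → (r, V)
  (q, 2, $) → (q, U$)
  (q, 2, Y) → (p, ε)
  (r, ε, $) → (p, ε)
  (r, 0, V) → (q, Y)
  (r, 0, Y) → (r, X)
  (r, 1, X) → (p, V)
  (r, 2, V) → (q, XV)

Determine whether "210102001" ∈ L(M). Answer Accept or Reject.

Reject

(p, 210102001, $)
  read 2, top $: go to q, push $ → (q, 10102001, $)
  read 1, top $: go to q, push $ → (q, 0102001, $)
  read 0, top $: go to q, push YU$ → (q, 102001, YU$)
  read 1, top Y: go to r, push V → (r, 02001, VU$)
  read 0, top V: go to q, push Y → (q, 2001, YU$)
  read 2, top Y: go to p, push ε → (p, 001, U$)
  read 0, top U: go to q, push ε → (q, 01, $)
  read 0, top $: go to q, push YU$ → (q, 1, YU$)
  read 1, top Y: go to r, push V → (r, ε, VU$)
All input consumed; stack is VU$, not empty, and no further ε-move applies.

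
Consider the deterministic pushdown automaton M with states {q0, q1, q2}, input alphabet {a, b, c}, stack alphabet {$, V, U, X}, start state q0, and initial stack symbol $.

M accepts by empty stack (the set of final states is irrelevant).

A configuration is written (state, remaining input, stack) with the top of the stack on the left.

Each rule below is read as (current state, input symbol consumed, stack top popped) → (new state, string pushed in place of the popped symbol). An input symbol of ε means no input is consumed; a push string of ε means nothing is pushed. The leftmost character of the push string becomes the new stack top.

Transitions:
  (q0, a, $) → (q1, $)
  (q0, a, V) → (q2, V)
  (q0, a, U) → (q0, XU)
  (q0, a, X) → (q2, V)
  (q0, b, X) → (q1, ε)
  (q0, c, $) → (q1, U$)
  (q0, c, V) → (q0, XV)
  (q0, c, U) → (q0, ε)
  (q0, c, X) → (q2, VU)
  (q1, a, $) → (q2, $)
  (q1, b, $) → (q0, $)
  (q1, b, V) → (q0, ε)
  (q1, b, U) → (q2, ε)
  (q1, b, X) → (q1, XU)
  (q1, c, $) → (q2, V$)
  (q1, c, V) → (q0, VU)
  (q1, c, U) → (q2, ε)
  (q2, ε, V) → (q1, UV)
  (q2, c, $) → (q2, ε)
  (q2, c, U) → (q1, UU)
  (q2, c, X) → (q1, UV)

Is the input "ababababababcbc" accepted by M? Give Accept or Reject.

(q0, ababababababcbc, $) ⊢ (q1, babababababcbc, $) ⊢ (q0, abababababcbc, $) ⊢ (q1, bababababcbc, $) ⊢ (q0, ababababcbc, $) ⊢ (q1, babababcbc, $) ⊢ (q0, abababcbc, $) ⊢ (q1, bababcbc, $) ⊢ (q0, ababcbc, $) ⊢ (q1, babcbc, $) ⊢ (q0, abcbc, $) ⊢ (q1, bcbc, $) ⊢ (q0, cbc, $) ⊢ (q1, bc, U$) ⊢ (q2, c, $) ⊢ (q2, ε, ε)
All input consumed and the stack is empty.

Accept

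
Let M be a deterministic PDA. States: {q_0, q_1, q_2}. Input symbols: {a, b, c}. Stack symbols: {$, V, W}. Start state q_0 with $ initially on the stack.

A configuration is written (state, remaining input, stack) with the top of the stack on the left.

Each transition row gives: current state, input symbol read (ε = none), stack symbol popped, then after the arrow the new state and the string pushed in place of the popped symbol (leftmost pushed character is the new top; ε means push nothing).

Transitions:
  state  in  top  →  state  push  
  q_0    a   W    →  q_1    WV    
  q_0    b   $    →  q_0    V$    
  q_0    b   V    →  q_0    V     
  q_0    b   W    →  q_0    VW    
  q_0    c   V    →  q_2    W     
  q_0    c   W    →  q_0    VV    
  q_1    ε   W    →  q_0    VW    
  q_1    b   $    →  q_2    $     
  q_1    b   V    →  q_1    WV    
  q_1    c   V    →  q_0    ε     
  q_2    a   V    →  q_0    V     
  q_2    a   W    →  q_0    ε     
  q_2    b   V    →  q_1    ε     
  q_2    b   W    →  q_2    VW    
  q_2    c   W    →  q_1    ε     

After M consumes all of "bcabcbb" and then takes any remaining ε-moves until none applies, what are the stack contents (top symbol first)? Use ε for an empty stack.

VW$

(q_0, bcabcbb, $)
  read b, top $: go to q_0, push V$ → (q_0, cabcbb, V$)
  read c, top V: go to q_2, push W → (q_2, abcbb, W$)
  read a, top W: go to q_0, push ε → (q_0, bcbb, $)
  read b, top $: go to q_0, push V$ → (q_0, cbb, V$)
  read c, top V: go to q_2, push W → (q_2, bb, W$)
  read b, top W: go to q_2, push VW → (q_2, b, VW$)
  read b, top V: go to q_1, push ε → (q_1, ε, W$)
  ε-move, top W: go to q_0, push VW → (q_0, ε, VW$)
All input consumed in state q_0 with stack VW$.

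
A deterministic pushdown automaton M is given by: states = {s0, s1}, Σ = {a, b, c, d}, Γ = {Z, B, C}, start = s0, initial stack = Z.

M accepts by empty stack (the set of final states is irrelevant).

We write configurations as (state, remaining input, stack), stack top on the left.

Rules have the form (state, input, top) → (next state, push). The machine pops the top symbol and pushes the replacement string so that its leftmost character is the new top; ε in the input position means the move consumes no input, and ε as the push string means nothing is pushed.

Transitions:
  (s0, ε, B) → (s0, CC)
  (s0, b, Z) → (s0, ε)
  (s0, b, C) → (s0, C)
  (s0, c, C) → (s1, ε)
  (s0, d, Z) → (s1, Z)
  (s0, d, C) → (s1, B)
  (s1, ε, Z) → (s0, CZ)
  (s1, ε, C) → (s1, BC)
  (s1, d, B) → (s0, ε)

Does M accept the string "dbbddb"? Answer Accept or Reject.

Accept

(s0, dbbddb, Z)
  read d, top Z: go to s1, push Z → (s1, bbddb, Z)
  ε-move, top Z: go to s0, push CZ → (s0, bbddb, CZ)
  read b, top C: go to s0, push C → (s0, bddb, CZ)
  read b, top C: go to s0, push C → (s0, ddb, CZ)
  read d, top C: go to s1, push B → (s1, db, BZ)
  read d, top B: go to s0, push ε → (s0, b, Z)
  read b, top Z: go to s0, push ε → (s0, ε, ε)
All input consumed and the stack is empty.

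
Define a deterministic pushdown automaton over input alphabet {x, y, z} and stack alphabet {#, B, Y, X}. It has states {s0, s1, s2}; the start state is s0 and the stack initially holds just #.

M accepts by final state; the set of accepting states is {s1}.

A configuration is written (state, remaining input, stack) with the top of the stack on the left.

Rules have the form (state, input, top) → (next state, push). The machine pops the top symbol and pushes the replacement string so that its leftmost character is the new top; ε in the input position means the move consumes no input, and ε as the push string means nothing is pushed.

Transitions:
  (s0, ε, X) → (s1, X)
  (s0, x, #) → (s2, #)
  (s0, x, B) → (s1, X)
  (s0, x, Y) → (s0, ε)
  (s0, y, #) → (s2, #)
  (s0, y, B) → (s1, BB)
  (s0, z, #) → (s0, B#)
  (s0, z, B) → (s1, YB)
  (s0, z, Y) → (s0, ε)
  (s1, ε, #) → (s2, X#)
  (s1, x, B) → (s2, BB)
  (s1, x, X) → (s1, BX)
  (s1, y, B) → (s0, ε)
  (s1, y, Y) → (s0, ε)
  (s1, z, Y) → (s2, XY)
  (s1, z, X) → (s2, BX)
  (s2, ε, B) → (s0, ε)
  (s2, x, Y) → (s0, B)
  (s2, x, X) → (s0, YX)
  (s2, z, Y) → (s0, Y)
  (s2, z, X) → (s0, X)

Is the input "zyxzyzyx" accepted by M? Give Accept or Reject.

Accept

(s0, zyxzyzyx, #) ⊢ (s0, yxzyzyx, B#) ⊢ (s1, xzyzyx, BB#) ⊢ (s2, zyzyx, BBB#) ⊢ (s0, zyzyx, BB#) ⊢ (s1, yzyx, YBB#) ⊢ (s0, zyx, BB#) ⊢ (s1, yx, YBB#) ⊢ (s0, x, BB#) ⊢ (s1, ε, XB#)
All input consumed; state s1 ∈ F.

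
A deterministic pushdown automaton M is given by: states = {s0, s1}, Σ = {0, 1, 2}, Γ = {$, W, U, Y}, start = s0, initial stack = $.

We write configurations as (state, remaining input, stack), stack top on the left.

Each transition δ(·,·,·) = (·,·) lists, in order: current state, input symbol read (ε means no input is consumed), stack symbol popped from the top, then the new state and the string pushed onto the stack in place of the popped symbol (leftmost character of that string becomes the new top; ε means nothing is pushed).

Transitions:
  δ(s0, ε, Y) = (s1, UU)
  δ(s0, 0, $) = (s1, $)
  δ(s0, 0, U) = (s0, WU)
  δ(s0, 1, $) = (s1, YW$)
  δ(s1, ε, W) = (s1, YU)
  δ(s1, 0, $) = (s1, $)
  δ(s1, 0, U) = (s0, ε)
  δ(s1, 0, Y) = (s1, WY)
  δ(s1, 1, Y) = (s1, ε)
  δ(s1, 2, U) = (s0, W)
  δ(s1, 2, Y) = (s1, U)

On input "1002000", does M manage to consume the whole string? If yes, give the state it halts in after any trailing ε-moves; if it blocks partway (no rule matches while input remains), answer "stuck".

stuck

(s0, 1002000, $)
  read 1, top $: go to s1, push YW$ → (s1, 002000, YW$)
  read 0, top Y: go to s1, push WY → (s1, 02000, WYW$)
  ε-move, top W: go to s1, push YU → (s1, 02000, YUYW$)
  read 0, top Y: go to s1, push WY → (s1, 2000, WYUYW$)
  ε-move, top W: go to s1, push YU → (s1, 2000, YUYUYW$)
  read 2, top Y: go to s1, push U → (s1, 000, UUYUYW$)
  read 0, top U: go to s0, push ε → (s0, 00, UYUYW$)
  read 0, top U: go to s0, push WU → (s0, 0, WUYUYW$)
No transition for (s0, 0, top W); M blocks with input 0 remaining.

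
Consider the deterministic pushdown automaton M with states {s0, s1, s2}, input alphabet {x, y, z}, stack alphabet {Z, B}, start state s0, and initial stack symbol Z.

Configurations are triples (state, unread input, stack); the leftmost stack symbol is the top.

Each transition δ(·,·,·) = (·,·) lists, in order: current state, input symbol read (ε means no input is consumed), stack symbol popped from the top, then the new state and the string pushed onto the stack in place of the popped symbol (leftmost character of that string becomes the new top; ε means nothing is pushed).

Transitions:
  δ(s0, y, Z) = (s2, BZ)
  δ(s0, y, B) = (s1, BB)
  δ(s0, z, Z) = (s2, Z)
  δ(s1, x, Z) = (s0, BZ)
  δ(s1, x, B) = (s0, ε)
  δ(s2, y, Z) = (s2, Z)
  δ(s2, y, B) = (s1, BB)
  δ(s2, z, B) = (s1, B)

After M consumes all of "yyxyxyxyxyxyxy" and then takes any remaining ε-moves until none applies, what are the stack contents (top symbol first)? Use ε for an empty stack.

BBZ

(s0, yyxyxyxyxyxyxy, Z) ⊢ (s2, yxyxyxyxyxyxy, BZ) ⊢ (s1, xyxyxyxyxyxy, BBZ) ⊢ (s0, yxyxyxyxyxy, BZ) ⊢ (s1, xyxyxyxyxy, BBZ) ⊢ (s0, yxyxyxyxy, BZ) ⊢ (s1, xyxyxyxy, BBZ) ⊢ (s0, yxyxyxy, BZ) ⊢ (s1, xyxyxy, BBZ) ⊢ (s0, yxyxy, BZ) ⊢ (s1, xyxy, BBZ) ⊢ (s0, yxy, BZ) ⊢ (s1, xy, BBZ) ⊢ (s0, y, BZ) ⊢ (s1, ε, BBZ)
All input consumed in state s1 with stack BBZ.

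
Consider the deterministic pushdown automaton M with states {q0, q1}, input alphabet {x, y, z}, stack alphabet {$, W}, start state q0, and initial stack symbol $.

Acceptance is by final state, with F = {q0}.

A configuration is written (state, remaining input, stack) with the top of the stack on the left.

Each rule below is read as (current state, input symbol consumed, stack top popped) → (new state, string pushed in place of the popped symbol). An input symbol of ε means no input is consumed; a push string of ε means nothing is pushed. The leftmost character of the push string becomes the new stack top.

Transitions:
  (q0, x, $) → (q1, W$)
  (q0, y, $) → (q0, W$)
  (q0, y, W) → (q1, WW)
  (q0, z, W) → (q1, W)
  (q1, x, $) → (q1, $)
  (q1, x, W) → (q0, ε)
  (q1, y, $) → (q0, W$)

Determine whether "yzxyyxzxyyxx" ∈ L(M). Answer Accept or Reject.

(q0, yzxyyxzxyyxx, $) ⊢ (q0, zxyyxzxyyxx, W$) ⊢ (q1, xyyxzxyyxx, W$) ⊢ (q0, yyxzxyyxx, $) ⊢ (q0, yxzxyyxx, W$) ⊢ (q1, xzxyyxx, WW$) ⊢ (q0, zxyyxx, W$) ⊢ (q1, xyyxx, W$) ⊢ (q0, yyxx, $) ⊢ (q0, yxx, W$) ⊢ (q1, xx, WW$) ⊢ (q0, x, W$)
No transition applies at (q0, x, W$); input not fully consumed.

Reject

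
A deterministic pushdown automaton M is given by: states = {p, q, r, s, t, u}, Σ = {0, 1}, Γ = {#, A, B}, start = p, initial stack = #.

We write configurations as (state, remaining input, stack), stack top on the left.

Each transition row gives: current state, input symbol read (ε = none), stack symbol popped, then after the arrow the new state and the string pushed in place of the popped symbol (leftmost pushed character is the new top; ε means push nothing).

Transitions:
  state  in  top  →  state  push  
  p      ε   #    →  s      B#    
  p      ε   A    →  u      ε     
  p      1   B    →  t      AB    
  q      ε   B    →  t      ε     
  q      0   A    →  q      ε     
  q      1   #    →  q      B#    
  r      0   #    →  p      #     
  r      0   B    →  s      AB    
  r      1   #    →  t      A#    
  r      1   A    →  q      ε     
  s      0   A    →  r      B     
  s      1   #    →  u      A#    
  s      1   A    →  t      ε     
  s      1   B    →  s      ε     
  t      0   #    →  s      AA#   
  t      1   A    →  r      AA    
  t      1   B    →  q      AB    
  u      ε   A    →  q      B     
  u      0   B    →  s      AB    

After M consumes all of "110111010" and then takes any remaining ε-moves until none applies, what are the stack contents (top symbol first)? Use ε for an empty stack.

AA#

(p, 110111010, #) ⊢ (s, 110111010, B#) ⊢ (s, 10111010, #) ⊢ (u, 0111010, A#) ⊢ (q, 0111010, B#) ⊢ (t, 0111010, #) ⊢ (s, 111010, AA#) ⊢ (t, 11010, A#) ⊢ (r, 1010, AA#) ⊢ (q, 010, A#) ⊢ (q, 10, #) ⊢ (q, 0, B#) ⊢ (t, 0, #) ⊢ (s, ε, AA#)
All input consumed in state s with stack AA#.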